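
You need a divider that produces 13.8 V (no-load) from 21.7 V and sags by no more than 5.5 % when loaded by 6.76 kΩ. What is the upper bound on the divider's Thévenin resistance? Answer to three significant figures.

Loading drop = R_th/(R_th + R_L) ≤ 0.0550, so R_th ≤ R_L · ε/(1−ε) = 6.76 kΩ × 0.0550/0.9450 = 393 Ω.
(Any R1, R2 with R2/(R1+R2) = 0.636 and R1‖R2 ≤ 393 Ω will meet the spec.)

R_th ≤ 393 Ω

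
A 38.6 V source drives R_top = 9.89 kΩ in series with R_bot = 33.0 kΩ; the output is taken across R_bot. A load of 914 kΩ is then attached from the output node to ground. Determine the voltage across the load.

V_out ≈ 29.5 V

The load sits in parallel with R_bot: R_bot‖R_L = (33.0 × 914) / (33.0 + 914) = 31.85 kΩ.
V_out = 38.6 × 31.85 / (9.89 + 31.85) = 38.6 × 31.85/41.74 = 29.5 V.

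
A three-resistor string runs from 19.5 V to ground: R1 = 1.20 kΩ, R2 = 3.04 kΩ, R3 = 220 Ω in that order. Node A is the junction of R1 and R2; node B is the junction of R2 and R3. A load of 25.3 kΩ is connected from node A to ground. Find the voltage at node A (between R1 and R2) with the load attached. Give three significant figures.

V ≈ 13.8 V

Below node A the series string R2+R3 = 3260 Ω sits in parallel with the 25300 Ω load: 2888 Ω.
V_A = 19.5 × 2888/(1200 + 2888) = 13.8 V.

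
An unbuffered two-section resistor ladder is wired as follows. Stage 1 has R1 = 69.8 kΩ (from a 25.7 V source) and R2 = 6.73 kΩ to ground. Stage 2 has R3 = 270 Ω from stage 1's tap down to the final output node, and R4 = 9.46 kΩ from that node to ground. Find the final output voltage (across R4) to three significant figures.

V_out ≈ 1.35 V

Stage 2 presents R3+R4 = 9730 Ω as a load on stage 1's tap.
Stage 1's lower leg becomes R2‖(R3+R4) = 3978 Ω, so V_mid = 25.7 × 3978/73780 = 1.386 V.
Stage 2 is itself unloaded: V_out = V_mid × R4/(R3+R4) = 1.386 × 9460/9730 = 1.35 V.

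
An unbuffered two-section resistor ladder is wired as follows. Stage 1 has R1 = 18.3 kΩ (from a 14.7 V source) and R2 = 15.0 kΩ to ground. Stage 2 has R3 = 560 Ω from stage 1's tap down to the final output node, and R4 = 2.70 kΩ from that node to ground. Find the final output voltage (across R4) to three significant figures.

V_out ≈ 1.55 V

Stage 2 presents R3+R4 = 3260 Ω as a load on stage 1's tap.
Stage 1's lower leg becomes R2‖(R3+R4) = 2678 Ω, so V_mid = 14.7 × 2678/20980 = 1.877 V.
Stage 2 is itself unloaded: V_out = V_mid × R4/(R3+R4) = 1.877 × 2700/3260 = 1.55 V.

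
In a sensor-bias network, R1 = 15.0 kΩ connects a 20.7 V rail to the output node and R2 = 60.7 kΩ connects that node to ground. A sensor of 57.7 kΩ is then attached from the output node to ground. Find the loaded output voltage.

V_out ≈ 13.7 V

The load sits in parallel with R2: R2‖R_L = (60.7 × 57.7) / (60.7 + 57.7) = 29.58 kΩ.
V_out = 20.7 × 29.58 / (15.0 + 29.58) = 20.7 × 29.58/44.58 = 13.7 V.
(Unloaded it would have been 16.6 V.)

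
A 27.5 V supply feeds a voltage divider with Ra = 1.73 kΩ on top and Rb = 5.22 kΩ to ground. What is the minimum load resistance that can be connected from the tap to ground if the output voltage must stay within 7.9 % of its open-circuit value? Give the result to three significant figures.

R_L(min) ≈ 15.1 kΩ

Output resistance R_th = Ra‖Rb = (1.73 × 5.22)/6.950 = 1.299 kΩ.
The fractional drop is R_th/(R_th + R_L); requiring this ≤ 0.0790 gives R_L ≥ R_th(1/0.0790 − 1) = 1.299 × 11.66 = 15.1 kΩ.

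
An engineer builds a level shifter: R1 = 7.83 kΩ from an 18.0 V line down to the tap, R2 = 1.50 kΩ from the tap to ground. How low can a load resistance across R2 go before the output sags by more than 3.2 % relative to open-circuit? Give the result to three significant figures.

R_L(min) ≈ 38.1 kΩ

Output resistance R_th = R1‖R2 = (7.83 × 1.50)/9.330 = 1.259 kΩ.
The fractional drop is R_th/(R_th + R_L); requiring this ≤ 0.0320 gives R_L ≥ R_th(1/0.0320 − 1) = 1.259 × 30.25 = 38.1 kΩ.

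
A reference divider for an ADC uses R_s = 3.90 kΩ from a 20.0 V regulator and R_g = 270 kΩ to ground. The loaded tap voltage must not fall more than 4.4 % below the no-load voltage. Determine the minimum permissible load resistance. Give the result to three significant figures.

R_L(min) ≈ 83.5 kΩ

Output resistance R_th = R_s‖R_g = (3.90 × 270)/273.9 = 3.844 kΩ.
The fractional drop is R_th/(R_th + R_L); requiring this ≤ 0.0440 gives R_L ≥ R_th(1/0.0440 − 1) = 3.844 × 21.73 = 83.5 kΩ.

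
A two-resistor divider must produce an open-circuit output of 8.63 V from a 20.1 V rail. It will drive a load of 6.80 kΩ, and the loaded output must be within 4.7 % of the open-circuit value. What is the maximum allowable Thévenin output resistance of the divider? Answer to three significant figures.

R_th ≤ 335 Ω

Loading drop = R_th/(R_th + R_L) ≤ 0.0470, so R_th ≤ R_L · ε/(1−ε) = 6.80 kΩ × 0.0470/0.9530 = 335 Ω.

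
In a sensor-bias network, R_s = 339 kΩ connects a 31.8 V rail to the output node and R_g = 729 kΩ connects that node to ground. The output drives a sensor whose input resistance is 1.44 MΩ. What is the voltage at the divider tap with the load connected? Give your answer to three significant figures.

V_out ≈ 18.7 V

The load sits in parallel with R_g: R_g‖R_L = (729 × 1440) / (729 + 1440) = 484.0 kΩ.
V_out = 31.8 × 484.0 / (339 + 484.0) = 31.8 × 484.0/823.0 = 18.7 V.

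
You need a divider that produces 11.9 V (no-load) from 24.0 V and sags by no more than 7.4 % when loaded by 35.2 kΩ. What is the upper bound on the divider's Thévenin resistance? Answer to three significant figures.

R_th ≤ 2.81 kΩ

Loading drop = R_th/(R_th + R_L) ≤ 0.0740, so R_th ≤ R_L · ε/(1−ε) = 35.2 kΩ × 0.0740/0.9260 = 2.81 kΩ.
(Any R1, R2 with R2/(R1+R2) = 0.496 and R1‖R2 ≤ 2.81 kΩ will meet the spec.)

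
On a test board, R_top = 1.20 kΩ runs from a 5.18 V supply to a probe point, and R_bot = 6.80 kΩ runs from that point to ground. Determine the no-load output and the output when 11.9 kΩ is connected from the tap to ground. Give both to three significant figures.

Unloaded: 4.40 V; loaded: 4.06 V

Open-circuit: V = 5.18 × 6.80/(1.20 + 6.80) = 4.40 V.
With the load, R_bot becomes R_bot‖R_L = 4.327 kΩ, so V = 5.18 × 4.327/5.527 = 4.06 V.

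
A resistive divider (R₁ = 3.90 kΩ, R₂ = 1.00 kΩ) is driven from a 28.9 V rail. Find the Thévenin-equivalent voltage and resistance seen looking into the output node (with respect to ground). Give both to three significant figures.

V_th = 5.90 V, R_th = 796 Ω

V_th is the open-circuit tap voltage: 28.9 × 1.00/(3.90 + 1.00) = 5.90 V.
With the supply zeroed, R₁ and R₂ appear in parallel from the tap: R_th = R₁‖R₂ = (3.90 × 1.00)/4.900 = 796 Ω.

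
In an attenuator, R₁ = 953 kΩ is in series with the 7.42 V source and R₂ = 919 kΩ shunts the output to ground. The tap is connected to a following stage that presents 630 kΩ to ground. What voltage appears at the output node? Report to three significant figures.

The load sits in parallel with R₂: R₂‖R_L = (919 × 630) / (919 + 630) = 373.8 kΩ.
V_out = 7.42 × 373.8 / (953 + 373.8) = 7.42 × 373.8/1327 = 2.09 V.
(Unloaded it would have been 3.64 V.)

V_out ≈ 2.09 V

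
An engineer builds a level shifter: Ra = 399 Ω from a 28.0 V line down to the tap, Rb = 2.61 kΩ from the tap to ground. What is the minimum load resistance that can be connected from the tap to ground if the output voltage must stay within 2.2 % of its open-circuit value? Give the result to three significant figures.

R_L(min) ≈ 15.4 kΩ

Output resistance R_th = Ra‖Rb = (399 × 2610)/3009 = 346.1 Ω.
The fractional drop is R_th/(R_th + R_L); requiring this ≤ 0.0220 gives R_L ≥ R_th(1/0.0220 − 1) = 346.1 × 44.45 = 15.4 kΩ.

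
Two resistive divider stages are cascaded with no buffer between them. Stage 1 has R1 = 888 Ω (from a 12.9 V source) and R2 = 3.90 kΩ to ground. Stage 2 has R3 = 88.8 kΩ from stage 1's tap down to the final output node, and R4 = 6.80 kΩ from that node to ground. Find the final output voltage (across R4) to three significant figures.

Stage 2 presents R3+R4 = 95600 Ω as a load on stage 1's tap.
Stage 1's lower leg becomes R2‖(R3+R4) = 3747 Ω, so V_mid = 12.9 × 3747/4635 = 10.43 V.
Stage 2 is itself unloaded: V_out = V_mid × R4/(R3+R4) = 10.43 × 6800/95600 = 0.742 V.

V_out ≈ 0.742 V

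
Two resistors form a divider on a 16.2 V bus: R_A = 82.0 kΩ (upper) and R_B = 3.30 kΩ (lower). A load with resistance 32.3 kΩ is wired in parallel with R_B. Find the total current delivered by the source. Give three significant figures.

I ≈ 0.191 mA

R_B‖R_L = 2.994 kΩ, so the source sees R_A + R_B‖R_L = 84.99 kΩ.
I = 16.2 V / 84.99 kΩ = 0.191 mA.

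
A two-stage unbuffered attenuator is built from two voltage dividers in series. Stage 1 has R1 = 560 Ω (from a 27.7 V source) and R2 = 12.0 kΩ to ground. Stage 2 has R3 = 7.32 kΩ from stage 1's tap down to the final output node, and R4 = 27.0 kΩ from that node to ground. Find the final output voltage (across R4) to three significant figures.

Stage 2 presents R3+R4 = 34320 Ω as a load on stage 1's tap.
Stage 1's lower leg becomes R2‖(R3+R4) = 8891 Ω, so V_mid = 27.7 × 8891/9451 = 26.06 V.
Stage 2 is itself unloaded: V_out = V_mid × R4/(R3+R4) = 26.06 × 27000/34320 = 20.5 V.

V_out ≈ 20.5 V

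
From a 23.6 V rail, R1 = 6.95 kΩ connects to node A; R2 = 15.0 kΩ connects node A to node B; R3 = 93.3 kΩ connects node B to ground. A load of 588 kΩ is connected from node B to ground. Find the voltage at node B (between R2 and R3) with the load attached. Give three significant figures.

V ≈ 18.5 V

At node B, R3 is in parallel with the load: R3‖R_L = 80.52 kΩ.
Below node A the resistance is R2 + (R3‖R_L) = 95.52 kΩ, so V_A = 23.6 × 95.52/102.5 = 22.00 V.
Then V_B = V_A × (R3‖R_L)/(R2 + R3‖R_L) = 22.00 × 80.52/95.52 = 18.5 V.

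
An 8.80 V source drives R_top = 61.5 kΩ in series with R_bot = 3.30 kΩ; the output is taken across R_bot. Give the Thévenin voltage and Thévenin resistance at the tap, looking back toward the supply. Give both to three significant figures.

V_th = 0.448 V, R_th = 3.13 kΩ

V_th is the open-circuit tap voltage: 8.80 × 3.30/(61.5 + 3.30) = 0.448 V.
With the supply zeroed, R_top and R_bot appear in parallel from the tap: R_th = R_top‖R_bot = (61.5 × 3.30)/64.80 = 3.13 kΩ.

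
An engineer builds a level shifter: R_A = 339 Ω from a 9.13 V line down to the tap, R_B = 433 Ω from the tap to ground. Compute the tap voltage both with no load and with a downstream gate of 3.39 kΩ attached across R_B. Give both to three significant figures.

Unloaded: 5.12 V; loaded: 4.85 V

Open-circuit: V = 9.13 × 433/(339 + 433) = 5.12 V.
With the load, R_B becomes R_B‖R_L = 384.0 Ω, so V = 9.13 × 384.0/723.0 = 4.85 V.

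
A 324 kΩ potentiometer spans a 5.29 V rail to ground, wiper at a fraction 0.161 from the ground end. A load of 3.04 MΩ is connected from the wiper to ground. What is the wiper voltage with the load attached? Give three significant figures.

V ≈ 0.840 V

The wiper splits the pot into (1−α)R = 271.8 kΩ above and αR = 52.16 kΩ below.
Lower section ‖ load = 51.28 kΩ.
V_wiper = 5.29 × 51.28/(271.8 + 51.28) = 0.840 V.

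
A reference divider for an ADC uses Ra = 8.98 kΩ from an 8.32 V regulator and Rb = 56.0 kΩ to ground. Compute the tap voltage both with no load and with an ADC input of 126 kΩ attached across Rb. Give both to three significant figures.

Open-circuit: V = 8.32 × 56.0/(8.98 + 56.0) = 7.17 V.
With the load, Rb becomes Rb‖R_L = 38.77 kΩ, so V = 8.32 × 38.77/47.75 = 6.76 V.

Unloaded: 7.17 V; loaded: 6.76 V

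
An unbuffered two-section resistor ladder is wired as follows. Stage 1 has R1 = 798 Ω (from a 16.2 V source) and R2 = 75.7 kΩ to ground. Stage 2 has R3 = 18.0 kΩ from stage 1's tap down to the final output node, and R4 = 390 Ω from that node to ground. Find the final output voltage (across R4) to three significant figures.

V_out ≈ 0.326 V

Stage 2 presents R3+R4 = 18390 Ω as a load on stage 1's tap.
Stage 1's lower leg becomes R2‖(R3+R4) = 14800 Ω, so V_mid = 16.2 × 14800/15590 = 15.37 V.
Stage 2 is itself unloaded: V_out = V_mid × R4/(R3+R4) = 15.37 × 390/18390 = 0.326 V.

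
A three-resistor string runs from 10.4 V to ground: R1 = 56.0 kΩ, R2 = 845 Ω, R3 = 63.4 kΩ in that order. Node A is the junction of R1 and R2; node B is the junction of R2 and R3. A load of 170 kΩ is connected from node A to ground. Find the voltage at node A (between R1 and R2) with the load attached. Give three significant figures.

V ≈ 4.72 V

Below node A the series string R2+R3 = 64240 Ω sits in parallel with the 170000 Ω load: 46620 Ω.
V_A = 10.4 × 46620/(56000 + 46620) = 4.72 V.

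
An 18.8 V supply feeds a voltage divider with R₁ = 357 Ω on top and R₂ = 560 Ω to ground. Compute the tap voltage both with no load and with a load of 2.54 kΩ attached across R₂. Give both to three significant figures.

Unloaded: 11.5 V; loaded: 10.6 V

Open-circuit: V = 18.8 × 560/(357 + 560) = 11.5 V.
With the load, R₂ becomes R₂‖R_L = 458.8 Ω, so V = 18.8 × 458.8/815.8 = 10.6 V.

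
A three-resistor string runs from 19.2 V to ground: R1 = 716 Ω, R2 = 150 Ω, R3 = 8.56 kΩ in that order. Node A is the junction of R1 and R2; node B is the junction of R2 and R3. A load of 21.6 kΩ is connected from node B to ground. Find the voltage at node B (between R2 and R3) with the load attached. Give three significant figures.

At node B, R3 is in parallel with the load: R3‖R_L = 6131 Ω.
Below node A the resistance is R2 + (R3‖R_L) = 6281 Ω, so V_A = 19.2 × 6281/6997 = 17.24 V.
Then V_B = V_A × (R3‖R_L)/(R2 + R3‖R_L) = 17.24 × 6131/6281 = 16.8 V.

V ≈ 16.8 V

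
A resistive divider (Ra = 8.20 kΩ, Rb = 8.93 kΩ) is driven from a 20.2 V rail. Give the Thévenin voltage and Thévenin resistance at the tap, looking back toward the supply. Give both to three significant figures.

V_th is the open-circuit tap voltage: 20.2 × 8.93/(8.20 + 8.93) = 10.5 V.
With the supply zeroed, Ra and Rb appear in parallel from the tap: R_th = Ra‖Rb = (8.20 × 8.93)/17.13 = 4.27 kΩ.

V_th = 10.5 V, R_th = 4.27 kΩ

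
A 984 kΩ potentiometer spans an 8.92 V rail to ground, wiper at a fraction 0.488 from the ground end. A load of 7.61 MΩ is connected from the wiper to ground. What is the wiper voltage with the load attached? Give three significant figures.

V ≈ 4.22 V

The wiper splits the pot into (1−α)R = 503.8 kΩ above and αR = 480.2 kΩ below.
Lower section ‖ load = 451.7 kΩ.
V_wiper = 8.92 × 451.7/(503.8 + 451.7) = 4.22 V.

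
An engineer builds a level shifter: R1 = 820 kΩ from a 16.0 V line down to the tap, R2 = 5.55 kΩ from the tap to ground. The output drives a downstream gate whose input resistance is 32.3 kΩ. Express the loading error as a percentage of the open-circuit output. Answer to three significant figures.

Unloaded V = 16.0 × 5.55/825.5 = 0.10756 V.
Loaded: R2‖R_L = 4.736 kΩ, giving V = 16.0 × 4.736/824.7 = 0.091883 V.
Drop = (0.10756 − 0.091883) / 0.10756 = 14.6 %.

14.6 %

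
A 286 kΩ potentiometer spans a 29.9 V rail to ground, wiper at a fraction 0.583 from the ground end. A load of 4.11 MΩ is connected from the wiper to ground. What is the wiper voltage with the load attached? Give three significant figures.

The wiper splits the pot into (1−α)R = 119.3 kΩ above and αR = 166.7 kΩ below.
Lower section ‖ load = 160.2 kΩ.
V_wiper = 29.9 × 160.2/(119.3 + 160.2) = 17.1 V.

V ≈ 17.1 V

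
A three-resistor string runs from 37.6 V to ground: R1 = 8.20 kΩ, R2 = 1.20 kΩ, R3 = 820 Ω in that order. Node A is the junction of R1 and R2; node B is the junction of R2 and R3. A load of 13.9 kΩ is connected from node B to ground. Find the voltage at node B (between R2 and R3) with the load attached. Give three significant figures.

At node B, R3 is in parallel with the load: R3‖R_L = 774.3 Ω.
Below node A the resistance is R2 + (R3‖R_L) = 1974 Ω, so V_A = 37.6 × 1974/10170 = 7.296 V.
Then V_B = V_A × (R3‖R_L)/(R2 + R3‖R_L) = 7.296 × 774.3/1974 = 2.86 V.

V ≈ 2.86 V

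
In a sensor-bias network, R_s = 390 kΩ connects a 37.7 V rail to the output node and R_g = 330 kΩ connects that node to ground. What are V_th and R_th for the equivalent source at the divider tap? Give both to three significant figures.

V_th is the open-circuit tap voltage: 37.7 × 330/(390 + 330) = 17.3 V.
With the supply zeroed, R_s and R_g appear in parallel from the tap: R_th = R_s‖R_g = (390 × 330)/720.0 = 179 kΩ.

V_th = 17.3 V, R_th = 179 kΩ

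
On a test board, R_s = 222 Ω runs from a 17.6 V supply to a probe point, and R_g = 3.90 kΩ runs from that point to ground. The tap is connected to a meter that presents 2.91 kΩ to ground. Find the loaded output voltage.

The load sits in parallel with R_g: R_g‖R_L = (3900 × 2910) / (3900 + 2910) = 1667 Ω.
V_out = 17.6 × 1667 / (222 + 1667) = 17.6 × 1667/1889 = 15.5 V.
(Unloaded it would have been 16.7 V.)

V_out ≈ 15.5 V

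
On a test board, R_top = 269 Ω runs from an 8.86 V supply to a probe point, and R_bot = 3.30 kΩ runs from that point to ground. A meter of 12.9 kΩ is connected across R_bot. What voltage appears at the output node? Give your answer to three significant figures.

V_out ≈ 8.04 V

The load sits in parallel with R_bot: R_bot‖R_L = (3300 × 12900) / (3300 + 12900) = 2628 Ω.
V_out = 8.86 × 2628 / (269 + 2628) = 8.86 × 2628/2897 = 8.04 V.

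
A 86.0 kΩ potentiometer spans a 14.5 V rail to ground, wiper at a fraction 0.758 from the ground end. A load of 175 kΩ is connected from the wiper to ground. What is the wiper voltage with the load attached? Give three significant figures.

The wiper splits the pot into (1−α)R = 20.81 kΩ above and αR = 65.19 kΩ below.
Lower section ‖ load = 47.50 kΩ.
V_wiper = 14.5 × 47.50/(20.81 + 47.50) = 10.1 V.

V ≈ 10.1 V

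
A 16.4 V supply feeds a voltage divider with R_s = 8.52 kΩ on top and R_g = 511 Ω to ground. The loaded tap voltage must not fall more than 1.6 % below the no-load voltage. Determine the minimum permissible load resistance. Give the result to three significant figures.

Output resistance R_th = R_s‖R_g = (8520 × 511)/9031 = 482.1 Ω.
The fractional drop is R_th/(R_th + R_L); requiring this ≤ 0.0160 gives R_L ≥ R_th(1/0.0160 − 1) = 482.1 × 61.50 = 29.6 kΩ.

R_L(min) ≈ 29.6 kΩ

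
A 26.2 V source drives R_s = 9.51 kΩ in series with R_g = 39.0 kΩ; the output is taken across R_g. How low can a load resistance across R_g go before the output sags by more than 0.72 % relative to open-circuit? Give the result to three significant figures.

R_L(min) ≈ 1.05 MΩ

Output resistance R_th = R_s‖R_g = (9.51 × 39.0)/48.51 = 7.646 kΩ.
The fractional drop is R_th/(R_th + R_L); requiring this ≤ 0.00720 gives R_L ≥ R_th(1/0.00720 − 1) = 7.646 × 137.9 = 1.05 MΩ.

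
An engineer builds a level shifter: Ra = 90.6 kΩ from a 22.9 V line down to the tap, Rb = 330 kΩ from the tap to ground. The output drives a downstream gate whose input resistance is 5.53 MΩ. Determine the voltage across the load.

The load sits in parallel with Rb: Rb‖R_L = (330 × 5530) / (330 + 5530) = 311.4 kΩ.
V_out = 22.9 × 311.4 / (90.6 + 311.4) = 22.9 × 311.4/402.0 = 17.7 V.
(Unloaded it would have been 18.0 V.)

V_out ≈ 17.7 V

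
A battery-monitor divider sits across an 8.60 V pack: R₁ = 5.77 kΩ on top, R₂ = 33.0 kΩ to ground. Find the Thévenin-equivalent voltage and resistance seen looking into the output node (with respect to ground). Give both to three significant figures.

V_th is the open-circuit tap voltage: 8.60 × 33.0/(5.77 + 33.0) = 7.32 V.
With the supply zeroed, R₁ and R₂ appear in parallel from the tap: R_th = R₁‖R₂ = (5.77 × 33.0)/38.77 = 4.91 kΩ.

V_th = 7.32 V, R_th = 4.91 kΩ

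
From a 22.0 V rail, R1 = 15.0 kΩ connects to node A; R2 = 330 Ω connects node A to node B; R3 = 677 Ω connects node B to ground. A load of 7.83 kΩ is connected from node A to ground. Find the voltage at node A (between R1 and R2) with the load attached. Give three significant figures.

Below node A the series string R2+R3 = 1007 Ω sits in parallel with the 7830 Ω load: 892.2 Ω.
V_A = 22.0 × 892.2/(15000 + 892.2) = 1.24 V.

V ≈ 1.24 V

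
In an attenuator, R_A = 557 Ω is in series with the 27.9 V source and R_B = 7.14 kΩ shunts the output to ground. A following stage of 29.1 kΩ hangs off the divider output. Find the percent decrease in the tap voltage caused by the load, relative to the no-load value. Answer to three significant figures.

The divider's output (Thévenin) resistance is R_A‖R_B = 516.7 Ω.
Fractional drop under load = R_th/(R_th + R_L) = 516.7 / (516.7 + 29100) = 0.01745.
So the output falls by 1.74 %.

1.74 %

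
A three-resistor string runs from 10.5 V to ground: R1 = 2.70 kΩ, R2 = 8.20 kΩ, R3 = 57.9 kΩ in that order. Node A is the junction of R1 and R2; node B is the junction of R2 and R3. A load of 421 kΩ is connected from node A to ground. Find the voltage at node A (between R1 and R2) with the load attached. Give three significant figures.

Below node A the series string R2+R3 = 66.10 kΩ sits in parallel with the 421 kΩ load: 57.13 kΩ.
V_A = 10.5 × 57.13/(2.70 + 57.13) = 10.0 V.

V ≈ 10.0 V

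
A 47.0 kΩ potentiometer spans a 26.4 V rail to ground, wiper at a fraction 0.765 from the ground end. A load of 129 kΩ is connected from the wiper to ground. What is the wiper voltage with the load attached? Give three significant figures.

The wiper splits the pot into (1−α)R = 11.04 kΩ above and αR = 35.95 kΩ below.
Lower section ‖ load = 28.12 kΩ.
V_wiper = 26.4 × 28.12/(11.04 + 28.12) = 19.0 V.

V ≈ 19.0 V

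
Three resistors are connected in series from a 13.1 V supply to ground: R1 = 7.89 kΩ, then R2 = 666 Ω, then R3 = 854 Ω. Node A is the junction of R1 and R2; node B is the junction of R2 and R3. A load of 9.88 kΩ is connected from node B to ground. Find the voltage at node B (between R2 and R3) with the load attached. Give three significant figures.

V ≈ 1.10 V

At node B, R3 is in parallel with the load: R3‖R_L = 786.1 Ω.
Below node A the resistance is R2 + (R3‖R_L) = 1452 Ω, so V_A = 13.1 × 1452/9342 = 2.036 V.
Then V_B = V_A × (R3‖R_L)/(R2 + R3‖R_L) = 2.036 × 786.1/1452 = 1.10 V.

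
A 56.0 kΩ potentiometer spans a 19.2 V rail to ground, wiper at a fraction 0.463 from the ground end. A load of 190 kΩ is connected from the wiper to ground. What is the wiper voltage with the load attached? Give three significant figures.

The wiper splits the pot into (1−α)R = 30.07 kΩ above and αR = 25.93 kΩ below.
Lower section ‖ load = 22.81 kΩ.
V_wiper = 19.2 × 22.81/(30.07 + 22.81) = 8.28 V.

V ≈ 8.28 V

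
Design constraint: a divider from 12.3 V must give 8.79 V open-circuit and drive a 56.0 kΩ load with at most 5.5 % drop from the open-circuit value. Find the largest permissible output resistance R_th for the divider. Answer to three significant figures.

R_th ≤ 3.26 kΩ

Loading drop = R_th/(R_th + R_L) ≤ 0.0550, so R_th ≤ R_L · ε/(1−ε) = 56.0 kΩ × 0.0550/0.9450 = 3.26 kΩ.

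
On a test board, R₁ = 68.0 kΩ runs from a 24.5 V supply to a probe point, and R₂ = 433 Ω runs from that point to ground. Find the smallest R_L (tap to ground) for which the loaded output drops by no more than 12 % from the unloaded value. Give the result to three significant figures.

Output resistance R_th = R₁‖R₂ = (68000 × 433)/68430 = 430.3 Ω.
The fractional drop is R_th/(R_th + R_L); requiring this ≤ 0.120 gives R_L ≥ R_th(1/0.120 − 1) = 430.3 × 7.333 = 3.16 kΩ.

R_L(min) ≈ 3.16 kΩ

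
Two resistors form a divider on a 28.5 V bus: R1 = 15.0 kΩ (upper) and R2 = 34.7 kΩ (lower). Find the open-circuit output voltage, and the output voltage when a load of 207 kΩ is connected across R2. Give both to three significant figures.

Open-circuit: V = 28.5 × 34.7/(15.0 + 34.7) = 19.9 V.
With the load, R2 becomes R2‖R_L = 29.72 kΩ, so V = 28.5 × 29.72/44.72 = 18.9 V.

Unloaded: 19.9 V; loaded: 18.9 V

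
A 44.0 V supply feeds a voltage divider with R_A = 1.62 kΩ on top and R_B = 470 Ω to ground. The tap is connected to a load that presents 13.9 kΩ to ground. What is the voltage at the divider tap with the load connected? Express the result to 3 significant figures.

V_out ≈ 9.64 V

The load sits in parallel with R_B: R_B‖R_L = (470 × 13900) / (470 + 13900) = 454.6 Ω.
V_out = 44.0 × 454.6 / (1620 + 454.6) = 44.0 × 454.6/2075 = 9.64 V.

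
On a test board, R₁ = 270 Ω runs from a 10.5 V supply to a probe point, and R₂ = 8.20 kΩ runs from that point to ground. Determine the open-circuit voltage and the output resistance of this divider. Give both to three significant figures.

V_th is the open-circuit tap voltage: 10.5 × 8200/(270 + 8200) = 10.2 V.
With the supply zeroed, R₁ and R₂ appear in parallel from the tap: R_th = R₁‖R₂ = (270 × 8200)/8470 = 261 Ω.

V_th = 10.2 V, R_th = 261 Ω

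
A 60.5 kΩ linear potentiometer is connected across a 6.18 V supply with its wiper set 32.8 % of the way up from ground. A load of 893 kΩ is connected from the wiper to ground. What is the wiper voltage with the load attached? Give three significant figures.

The wiper splits the pot into (1−α)R = 40.66 kΩ above and αR = 19.84 kΩ below.
Lower section ‖ load = 19.41 kΩ.
V_wiper = 6.18 × 19.41/(40.66 + 19.41) = 2.00 V.

V ≈ 2.00 V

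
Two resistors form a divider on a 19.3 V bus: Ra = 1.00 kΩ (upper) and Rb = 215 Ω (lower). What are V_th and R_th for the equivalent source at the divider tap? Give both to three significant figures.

V_th is the open-circuit tap voltage: 19.3 × 215/(1000 + 215) = 3.42 V.
With the supply zeroed, Ra and Rb appear in parallel from the tap: R_th = Ra‖Rb = (1000 × 215)/1215 = 177 Ω.

V_th = 3.42 V, R_th = 177 Ω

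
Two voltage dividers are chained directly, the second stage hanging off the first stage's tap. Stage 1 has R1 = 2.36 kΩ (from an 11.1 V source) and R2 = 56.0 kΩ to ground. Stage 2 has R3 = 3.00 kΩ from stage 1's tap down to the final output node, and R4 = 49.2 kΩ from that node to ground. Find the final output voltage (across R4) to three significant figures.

V_out ≈ 9.62 V

Stage 2 presents R3+R4 = 52.20 kΩ as a load on stage 1's tap.
Stage 1's lower leg becomes R2‖(R3+R4) = 27.02 kΩ, so V_mid = 11.1 × 27.02/29.38 = 10.21 V.
Stage 2 is itself unloaded: V_out = V_mid × R4/(R3+R4) = 10.21 × 49.2/52.20 = 9.62 V.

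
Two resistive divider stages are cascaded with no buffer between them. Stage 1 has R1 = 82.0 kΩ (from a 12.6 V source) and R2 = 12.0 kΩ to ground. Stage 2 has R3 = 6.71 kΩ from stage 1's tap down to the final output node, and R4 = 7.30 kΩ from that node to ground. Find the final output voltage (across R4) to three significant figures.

Stage 2 presents R3+R4 = 14.01 kΩ as a load on stage 1's tap.
Stage 1's lower leg becomes R2‖(R3+R4) = 6.464 kΩ, so V_mid = 12.6 × 6.464/88.46 = 0.9206 V.
Stage 2 is itself unloaded: V_out = V_mid × R4/(R3+R4) = 0.9206 × 7.30/14.01 = 0.480 V.

V_out ≈ 0.480 V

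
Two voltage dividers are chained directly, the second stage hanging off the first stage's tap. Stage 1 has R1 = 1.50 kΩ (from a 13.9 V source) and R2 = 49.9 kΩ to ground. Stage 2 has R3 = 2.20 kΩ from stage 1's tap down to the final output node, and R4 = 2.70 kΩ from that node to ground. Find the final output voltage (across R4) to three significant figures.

Stage 2 presents R3+R4 = 4.900 kΩ as a load on stage 1's tap.
Stage 1's lower leg becomes R2‖(R3+R4) = 4.462 kΩ, so V_mid = 13.9 × 4.462/5.962 = 10.40 V.
Stage 2 is itself unloaded: V_out = V_mid × R4/(R3+R4) = 10.40 × 2.70/4.900 = 5.73 V.

V_out ≈ 5.73 V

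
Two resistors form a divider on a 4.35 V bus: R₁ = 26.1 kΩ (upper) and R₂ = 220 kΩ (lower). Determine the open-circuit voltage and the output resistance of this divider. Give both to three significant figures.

V_th is the open-circuit tap voltage: 4.35 × 220/(26.1 + 220) = 3.89 V.
With the supply zeroed, R₁ and R₂ appear in parallel from the tap: R_th = R₁‖R₂ = (26.1 × 220)/246.1 = 23.3 kΩ.

V_th = 3.89 V, R_th = 23.3 kΩ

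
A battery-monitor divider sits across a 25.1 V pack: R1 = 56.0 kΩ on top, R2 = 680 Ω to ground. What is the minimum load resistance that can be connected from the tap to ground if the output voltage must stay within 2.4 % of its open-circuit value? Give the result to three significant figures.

R_L(min) ≈ 27.3 kΩ

Output resistance R_th = R1‖R2 = (56000 × 680)/56680 = 671.8 Ω.
The fractional drop is R_th/(R_th + R_L); requiring this ≤ 0.0240 gives R_L ≥ R_th(1/0.0240 − 1) = 671.8 × 40.67 = 27.3 kΩ.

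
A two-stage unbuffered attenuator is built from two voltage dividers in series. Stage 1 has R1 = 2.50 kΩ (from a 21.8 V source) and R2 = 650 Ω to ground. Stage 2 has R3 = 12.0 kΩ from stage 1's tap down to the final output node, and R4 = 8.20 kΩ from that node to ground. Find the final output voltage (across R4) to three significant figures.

V_out ≈ 1.78 V

Stage 2 presents R3+R4 = 20200 Ω as a load on stage 1's tap.
Stage 1's lower leg becomes R2‖(R3+R4) = 629.7 Ω, so V_mid = 21.8 × 629.7/3130 = 4.386 V.
Stage 2 is itself unloaded: V_out = V_mid × R4/(R3+R4) = 4.386 × 8200/20200 = 1.78 V.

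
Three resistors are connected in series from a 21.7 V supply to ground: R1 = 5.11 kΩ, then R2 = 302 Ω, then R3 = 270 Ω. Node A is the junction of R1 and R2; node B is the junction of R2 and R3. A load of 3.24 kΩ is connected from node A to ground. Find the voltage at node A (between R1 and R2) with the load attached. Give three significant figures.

Below node A the series string R2+R3 = 572.0 Ω sits in parallel with the 3240 Ω load: 486.2 Ω.
V_A = 21.7 × 486.2/(5110 + 486.2) = 1.89 V.

V ≈ 1.89 V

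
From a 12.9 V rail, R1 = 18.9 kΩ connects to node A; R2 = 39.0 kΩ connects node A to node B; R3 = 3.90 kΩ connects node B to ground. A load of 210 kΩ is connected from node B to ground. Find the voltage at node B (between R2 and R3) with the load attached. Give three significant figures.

At node B, R3 is in parallel with the load: R3‖R_L = 3.829 kΩ.
Below node A the resistance is R2 + (R3‖R_L) = 42.83 kΩ, so V_A = 12.9 × 42.83/61.73 = 8.950 V.
Then V_B = V_A × (R3‖R_L)/(R2 + R3‖R_L) = 8.950 × 3.829/42.83 = 0.800 V.

V ≈ 0.800 V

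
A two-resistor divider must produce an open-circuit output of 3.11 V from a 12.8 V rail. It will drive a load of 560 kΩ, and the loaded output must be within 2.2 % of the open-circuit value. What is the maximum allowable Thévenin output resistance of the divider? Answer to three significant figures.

R_th ≤ 12.6 kΩ

Loading drop = R_th/(R_th + R_L) ≤ 0.0220, so R_th ≤ R_L · ε/(1−ε) = 560 kΩ × 0.0220/0.9780 = 12.6 kΩ.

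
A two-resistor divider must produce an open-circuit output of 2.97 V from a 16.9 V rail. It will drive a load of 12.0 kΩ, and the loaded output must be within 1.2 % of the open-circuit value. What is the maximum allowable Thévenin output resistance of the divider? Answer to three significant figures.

Loading drop = R_th/(R_th + R_L) ≤ 0.0120, so R_th ≤ R_L · ε/(1−ε) = 12.0 kΩ × 0.0120/0.9880 = 146 Ω.
(Any R1, R2 with R2/(R1+R2) = 0.176 and R1‖R2 ≤ 146 Ω will meet the spec.)

R_th ≤ 146 Ω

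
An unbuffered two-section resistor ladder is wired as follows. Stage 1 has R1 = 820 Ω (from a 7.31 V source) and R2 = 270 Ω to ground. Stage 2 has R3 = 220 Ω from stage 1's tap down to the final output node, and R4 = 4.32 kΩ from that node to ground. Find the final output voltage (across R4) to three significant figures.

V_out ≈ 1.65 V

Stage 2 presents R3+R4 = 4540 Ω as a load on stage 1's tap.
Stage 1's lower leg becomes R2‖(R3+R4) = 254.8 Ω, so V_mid = 7.31 × 254.8/1075 = 1.733 V.
Stage 2 is itself unloaded: V_out = V_mid × R4/(R3+R4) = 1.733 × 4320/4540 = 1.65 V.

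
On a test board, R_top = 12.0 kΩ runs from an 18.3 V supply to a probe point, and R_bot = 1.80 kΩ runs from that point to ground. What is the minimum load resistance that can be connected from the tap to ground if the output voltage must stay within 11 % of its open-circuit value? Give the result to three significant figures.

R_L(min) ≈ 12.7 kΩ

Output resistance R_th = R_top‖R_bot = (12.0 × 1.80)/13.80 = 1.565 kΩ.
The fractional drop is R_th/(R_th + R_L); requiring this ≤ 0.110 gives R_L ≥ R_th(1/0.110 − 1) = 1.565 × 8.091 = 12.7 kΩ.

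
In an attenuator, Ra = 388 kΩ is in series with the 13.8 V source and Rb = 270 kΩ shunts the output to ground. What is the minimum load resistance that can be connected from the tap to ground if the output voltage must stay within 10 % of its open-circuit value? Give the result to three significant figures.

Output resistance R_th = Ra‖Rb = (388 × 270)/658.0 = 159.2 kΩ.
The fractional drop is R_th/(R_th + R_L); requiring this ≤ 0.100 gives R_L ≥ R_th(1/0.100 − 1) = 159.2 × 9.000 = 1.43 MΩ.

R_L(min) ≈ 1.43 MΩ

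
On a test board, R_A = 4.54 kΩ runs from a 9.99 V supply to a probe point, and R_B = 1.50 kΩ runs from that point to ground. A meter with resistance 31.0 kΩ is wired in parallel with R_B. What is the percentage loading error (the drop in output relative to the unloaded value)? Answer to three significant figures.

3.51 %

The divider's output (Thévenin) resistance is R_A‖R_B = 1.127 kΩ.
Fractional drop under load = R_th/(R_th + R_L) = 1.127 / (1.127 + 31.0) = 0.03509.
So the output falls by 3.51 %.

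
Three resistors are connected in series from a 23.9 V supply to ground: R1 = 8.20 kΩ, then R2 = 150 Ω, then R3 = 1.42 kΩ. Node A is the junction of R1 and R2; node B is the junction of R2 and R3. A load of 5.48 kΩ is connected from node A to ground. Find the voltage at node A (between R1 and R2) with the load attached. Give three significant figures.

Below node A the series string R2+R3 = 1570 Ω sits in parallel with the 5480 Ω load: 1220 Ω.
V_A = 23.9 × 1220/(8200 + 1220) = 3.10 V.

V ≈ 3.10 V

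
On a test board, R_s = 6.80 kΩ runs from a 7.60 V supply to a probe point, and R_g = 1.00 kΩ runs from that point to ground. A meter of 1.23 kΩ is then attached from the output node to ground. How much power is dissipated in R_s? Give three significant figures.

P ≈ 7.27 mW

Total resistance from the source is R_s + (R_g‖R_L) = 7.352 kΩ, so I = 7.60/7.352 kΩ = 1.034 mA.
P = I²·R_s = (1.034 mA)² × 6.80 kΩ = 7.27 mW.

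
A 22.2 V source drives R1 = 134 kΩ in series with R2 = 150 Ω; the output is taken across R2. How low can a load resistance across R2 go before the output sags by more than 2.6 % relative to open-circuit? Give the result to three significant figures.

R_L(min) ≈ 5.61 kΩ

Output resistance R_th = R1‖R2 = (134000 × 150)/134200 = 149.8 Ω.
The fractional drop is R_th/(R_th + R_L); requiring this ≤ 0.0260 gives R_L ≥ R_th(1/0.0260 − 1) = 149.8 × 37.46 = 5.61 kΩ.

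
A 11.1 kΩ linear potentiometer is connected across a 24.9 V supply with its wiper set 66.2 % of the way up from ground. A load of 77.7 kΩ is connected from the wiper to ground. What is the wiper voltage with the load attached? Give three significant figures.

V ≈ 16.0 V

The wiper splits the pot into (1−α)R = 3.752 kΩ above and αR = 7.348 kΩ below.
Lower section ‖ load = 6.713 kΩ.
V_wiper = 24.9 × 6.713/(3.752 + 6.713) = 16.0 V.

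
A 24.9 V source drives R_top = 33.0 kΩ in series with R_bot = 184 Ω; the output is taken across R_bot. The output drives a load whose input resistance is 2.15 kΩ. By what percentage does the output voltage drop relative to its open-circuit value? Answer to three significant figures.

7.84 %

The divider's output (Thévenin) resistance is R_top‖R_bot = 183.0 Ω.
Fractional drop under load = R_th/(R_th + R_L) = 183.0 / (183.0 + 2150) = 0.07843.
So the output falls by 7.84 %.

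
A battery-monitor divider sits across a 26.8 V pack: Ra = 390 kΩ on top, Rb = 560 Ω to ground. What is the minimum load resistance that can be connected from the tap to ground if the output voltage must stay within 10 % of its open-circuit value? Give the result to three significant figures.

R_L(min) ≈ 5.03 kΩ

Output resistance R_th = Ra‖Rb = (390000 × 560)/390600 = 559.2 Ω.
The fractional drop is R_th/(R_th + R_L); requiring this ≤ 0.100 gives R_L ≥ R_th(1/0.100 − 1) = 559.2 × 9.000 = 5.03 kΩ.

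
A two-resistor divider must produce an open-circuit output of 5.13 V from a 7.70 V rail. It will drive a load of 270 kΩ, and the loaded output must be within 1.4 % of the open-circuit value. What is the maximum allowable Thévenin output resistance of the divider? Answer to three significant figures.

R_th ≤ 3.83 kΩ

Loading drop = R_th/(R_th + R_L) ≤ 0.0140, so R_th ≤ R_L · ε/(1−ε) = 270 kΩ × 0.0140/0.9860 = 3.83 kΩ.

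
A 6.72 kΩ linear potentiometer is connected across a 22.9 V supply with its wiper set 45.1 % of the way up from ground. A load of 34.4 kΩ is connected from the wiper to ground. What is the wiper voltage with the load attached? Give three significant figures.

The wiper splits the pot into (1−α)R = 3.689 kΩ above and αR = 3.031 kΩ below.
Lower section ‖ load = 2.785 kΩ.
V_wiper = 22.9 × 2.785/(3.689 + 2.785) = 9.85 V.

V ≈ 9.85 V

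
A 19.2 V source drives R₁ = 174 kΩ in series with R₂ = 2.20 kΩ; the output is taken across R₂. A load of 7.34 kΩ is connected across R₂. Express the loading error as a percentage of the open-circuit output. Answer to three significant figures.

Unloaded V = 19.2 × 2.20/176.2 = 0.2397 V.
Loaded: R₂‖R_L = 1.693 kΩ, giving V = 19.2 × 1.693/175.7 = 0.1850 V.
Drop = (0.2397 − 0.1850) / 0.2397 = 22.8 %.

22.8 %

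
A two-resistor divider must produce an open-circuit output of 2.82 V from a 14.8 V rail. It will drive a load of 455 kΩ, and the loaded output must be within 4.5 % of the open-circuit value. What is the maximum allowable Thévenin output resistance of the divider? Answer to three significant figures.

Loading drop = R_th/(R_th + R_L) ≤ 0.0450, so R_th ≤ R_L · ε/(1−ε) = 455 kΩ × 0.0450/0.9550 = 21.4 kΩ.
(Any R1, R2 with R2/(R1+R2) = 0.191 and R1‖R2 ≤ 21.4 kΩ will meet the spec.)

R_th ≤ 21.4 kΩ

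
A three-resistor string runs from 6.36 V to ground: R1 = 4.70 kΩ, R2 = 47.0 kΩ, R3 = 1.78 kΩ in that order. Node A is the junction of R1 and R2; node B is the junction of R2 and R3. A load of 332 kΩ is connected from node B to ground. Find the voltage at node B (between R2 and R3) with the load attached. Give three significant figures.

At node B, R3 is in parallel with the load: R3‖R_L = 1.771 kΩ.
Below node A the resistance is R2 + (R3‖R_L) = 48.77 kΩ, so V_A = 6.36 × 48.77/53.47 = 5.801 V.
Then V_B = V_A × (R3‖R_L)/(R2 + R3‖R_L) = 5.801 × 1.771/48.77 = 0.211 V.

V ≈ 0.211 V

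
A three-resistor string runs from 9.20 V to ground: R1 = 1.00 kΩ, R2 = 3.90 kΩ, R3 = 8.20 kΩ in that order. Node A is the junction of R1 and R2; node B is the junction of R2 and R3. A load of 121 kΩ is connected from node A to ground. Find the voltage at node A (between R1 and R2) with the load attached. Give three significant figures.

Below node A the series string R2+R3 = 12.10 kΩ sits in parallel with the 121 kΩ load: 11.00 kΩ.
V_A = 9.20 × 11.00/(1.00 + 11.00) = 8.43 V.

V ≈ 8.43 V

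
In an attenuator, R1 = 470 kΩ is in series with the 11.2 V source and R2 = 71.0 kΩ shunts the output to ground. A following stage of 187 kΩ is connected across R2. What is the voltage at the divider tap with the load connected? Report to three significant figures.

The load sits in parallel with R2: R2‖R_L = (71.0 × 187) / (71.0 + 187) = 51.46 kΩ.
V_out = 11.2 × 51.46 / (470 + 51.46) = 11.2 × 51.46/521.5 = 1.11 V.

V_out ≈ 1.11 V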